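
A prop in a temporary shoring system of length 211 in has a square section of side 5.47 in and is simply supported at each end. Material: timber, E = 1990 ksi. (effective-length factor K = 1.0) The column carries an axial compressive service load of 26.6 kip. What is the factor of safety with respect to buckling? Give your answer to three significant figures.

n ≈ 1.24

I = a⁴/12 = 5.47⁴/12 = 74.61 in⁴
Effective length L_e = K·L = 1 × 211 = 211.0 in
P_cr = π²EI / L_e² = π² × 1990×10³ × 74.61 / 211.0² = 3.291×10^4 lb
Factor of safety n = P_cr / P = 32.912 / 26.6 = 1.24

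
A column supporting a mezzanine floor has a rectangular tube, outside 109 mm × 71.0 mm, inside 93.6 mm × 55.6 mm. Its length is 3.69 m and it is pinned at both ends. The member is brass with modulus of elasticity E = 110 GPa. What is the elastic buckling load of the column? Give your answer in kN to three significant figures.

P_cr ≈ 152 kN

Weak-axis I_min = (h_o·b_o³ − h_i·b_i³)/12 with b_o = 71.0, b_i = 55.60 mm (shorter outer/inner sides).
I_min = (109×71.0³ − 93.60×55.60³)/12 = 1.910×10^6 mm⁴
I = 1.910×10^6 mm⁴ = 1.910×10^-6 m⁴
Effective length L_e = K·L = 1 × 3.69 = 3.690 m
P_cr = π²EI / L_e² = π² × 110×10⁹ × 1.910×10^-6 / 3.690² = 1.523×10^5 N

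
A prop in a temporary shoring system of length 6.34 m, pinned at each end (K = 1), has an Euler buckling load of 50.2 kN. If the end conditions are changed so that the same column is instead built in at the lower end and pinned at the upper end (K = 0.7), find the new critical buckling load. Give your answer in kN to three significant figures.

P_cr ∝ 1/K², so P_cr,new = P_cr,old × (K_old/K_new)² = 50.2 × (1/0.7)²
= 50.2 × 2.041 = 102 kN

P_cr ≈ 102 kN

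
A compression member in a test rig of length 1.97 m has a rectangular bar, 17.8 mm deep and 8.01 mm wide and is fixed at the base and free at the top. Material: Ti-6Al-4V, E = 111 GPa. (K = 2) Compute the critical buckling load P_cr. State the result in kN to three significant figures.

P_cr ≈ 0.0538 kN

Buckling occurs about the weak axis: I_min = h·b³/12 with b = 8.01 mm (the shorter side).
I_min = 17.8×8.01³/12 = 762.3 mm⁴
I = 762.3 mm⁴ = 7.623×10^-10 m⁴
Effective length L_e = K·L = 2 × 1.97 = 3.940 m
P_cr = π²EI / L_e² = π² × 111×10⁹ × 7.623×10^-10 / 3.940² = 53.80 N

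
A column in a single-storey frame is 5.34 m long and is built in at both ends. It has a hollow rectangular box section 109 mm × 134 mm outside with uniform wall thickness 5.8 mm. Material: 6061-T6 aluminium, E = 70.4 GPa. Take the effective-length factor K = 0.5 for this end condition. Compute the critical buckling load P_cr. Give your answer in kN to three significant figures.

Inner dimensions: h_i = 134 − 2×5.8 = 122.4 mm, b_i = 109 − 2×5.8 = 97.40 mm
Weak-axis I_min = (h_o·b_o³ − h_i·b_i³)/12 with b_o = 109, b_i = 97.40 mm (shorter outer/inner sides).
I_min = (134×109³ − 122.4×97.40³)/12 = 5.036×10^6 mm⁴
I = 5.036×10^6 mm⁴ = 5.036×10^-6 m⁴
Effective length L_e = K·L = 0.5 × 5.34 = 2.670 m
P_cr = π²EI / L_e² = π² × 70.4×10⁹ × 5.036×10^-6 / 2.670² = 4.909×10^5 N

P_cr ≈ 491 kN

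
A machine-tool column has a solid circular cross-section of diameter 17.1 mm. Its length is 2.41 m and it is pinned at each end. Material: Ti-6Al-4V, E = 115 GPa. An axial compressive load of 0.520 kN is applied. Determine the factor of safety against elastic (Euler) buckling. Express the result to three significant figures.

n ≈ 1.58

I = πd⁴/64 = π×17.1⁴/64 = 4.197×10^3 mm⁴
I = 4.197×10^3 mm⁴ = 4.197×10^-9 m⁴
Effective length L_e = K·L = 1 × 2.41 = 2.410 m
P_cr = π²EI / L_e² = π² × 115×10⁹ × 4.197×10^-9 / 2.410² = 820.2 N
Factor of safety n = P_cr / P = 0.82020 / 0.520 = 1.58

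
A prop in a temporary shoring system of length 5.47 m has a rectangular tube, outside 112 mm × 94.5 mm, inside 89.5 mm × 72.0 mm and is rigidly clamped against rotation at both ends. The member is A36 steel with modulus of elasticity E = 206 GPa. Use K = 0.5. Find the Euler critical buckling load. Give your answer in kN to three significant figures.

P_cr ≈ 1380 kN

Weak-axis I_min = (h_o·b_o³ − h_i·b_i³)/12 with b_o = 94.5, b_i = 72.00 mm (shorter outer/inner sides).
I_min = (112×94.5³ − 89.50×72.00³)/12 = 5.093×10^6 mm⁴
I = 5.093×10^6 mm⁴ = 5.093×10^-6 m⁴
Effective length L_e = K·L = 0.5 × 5.47 = 2.735 m
P_cr = π²EI / L_e² = π² × 206×10⁹ × 5.093×10^-6 / 2.735² = 1.384×10^6 N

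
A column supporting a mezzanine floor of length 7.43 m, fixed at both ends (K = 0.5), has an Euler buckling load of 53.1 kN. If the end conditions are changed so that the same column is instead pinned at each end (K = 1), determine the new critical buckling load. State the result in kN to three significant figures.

P_cr ∝ 1/K², so P_cr,new = P_cr,old × (K_old/K_new)² = 53.1 × (0.5/1)²
= 53.1 × 0.2500 = 13.3 kN

P_cr ≈ 13.3 kN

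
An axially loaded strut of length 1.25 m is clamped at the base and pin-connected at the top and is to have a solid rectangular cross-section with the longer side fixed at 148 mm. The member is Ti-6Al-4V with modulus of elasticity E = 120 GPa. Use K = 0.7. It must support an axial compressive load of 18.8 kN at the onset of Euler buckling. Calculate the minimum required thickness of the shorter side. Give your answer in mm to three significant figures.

L_e = K·L = 0.7 × 1.25 = 0.8750 m
Required I = P_cr·L_e²/(π²E) = 1.880×10^4 × 0.8750² / (π² × 1.20×10^11) = 1.215×10^-8 m⁴
I_req = 1.215×10^4 mm⁴
Rectangle, weak axis: I_min = h·b³/12 with h = 148 mm fixed  ⇒  b = (12I/h)^(1/3) = 9.95 mm

b ≈ 9.95 mm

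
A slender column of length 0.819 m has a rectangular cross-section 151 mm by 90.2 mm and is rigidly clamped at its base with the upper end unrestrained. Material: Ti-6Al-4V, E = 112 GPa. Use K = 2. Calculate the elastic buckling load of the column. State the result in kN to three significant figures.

P_cr ≈ 3800 kN

Buckling occurs about the weak axis: I_min = h·b³/12 with b = 90.2 mm (the shorter side).
I_min = 151×90.2³/12 = 9.235×10^6 mm⁴
I = 9.235×10^6 mm⁴ = 9.235×10^-6 m⁴
Effective length L_e = K·L = 2 × 0.819 = 1.638 m
P_cr = π²EI / L_e² = π² × 112×10⁹ × 9.235×10^-6 / 1.638² = 3.805×10^6 N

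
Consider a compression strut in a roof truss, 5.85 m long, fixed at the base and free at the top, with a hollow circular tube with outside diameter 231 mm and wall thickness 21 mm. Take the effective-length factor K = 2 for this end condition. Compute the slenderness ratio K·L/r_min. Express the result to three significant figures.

Inner diameter d_i = 231 − 2×21 = 189.0 mm
I = π(d_o⁴ − d_i⁴)/64 = π(231⁴ − 189.0⁴)/64 = 7.714×10^7 mm⁴
A = 1.385×10^4 mm²;  r_min = √(I/A) = √(7.714×10^7/1.385×10^4) = 74.62 mm
L_e = K·L = 2 × 5.85 m = 11.70 m = 11700 mm
λ = L_e / r_min = 11700 / 74.62 = 157

λ ≈ 157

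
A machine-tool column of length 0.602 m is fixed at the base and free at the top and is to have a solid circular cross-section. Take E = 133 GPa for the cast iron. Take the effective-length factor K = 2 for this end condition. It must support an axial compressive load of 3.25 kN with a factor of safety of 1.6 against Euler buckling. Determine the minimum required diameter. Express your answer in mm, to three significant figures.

Required P_cr = n·P = 1.6 × 3.25 = 5.200 kN
L_e = K·L = 2 × 0.602 = 1.204 m
Required I = P_cr·L_e²/(π²E) = 5.200×10^3 × 1.204² / (π² × 1.33×10^11) = 5.743×10^-9 m⁴
I_req = 5.743×10^3 mm⁴
Solid circle: I = πd⁴/64  ⇒  d = (64I/π)^(1/4) = (64×5.743×10^3/π)^(1/4) = 18.5 mm

d ≈ 18.5 mm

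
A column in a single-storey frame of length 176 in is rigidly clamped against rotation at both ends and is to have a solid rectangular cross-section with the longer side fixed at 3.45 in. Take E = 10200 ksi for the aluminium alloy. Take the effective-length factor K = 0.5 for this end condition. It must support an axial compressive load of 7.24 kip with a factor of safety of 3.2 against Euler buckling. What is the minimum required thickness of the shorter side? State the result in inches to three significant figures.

Required P_cr = n·P = 3.2 × 7.24 = 23.17 kip
L_e = K·L = 0.5 × 176 = 88.00 in
Required I = P_cr·L_e²/(π²E) = 2.317×10^4 × 88.00² / (π² × 1.02×10^7) = 1.782 in⁴
Rectangle, weak axis: I_min = h·b³/12 with h = 3.45 in fixed  ⇒  b = (12I/h)^(1/3) = 1.84 in

b ≈ 1.84 in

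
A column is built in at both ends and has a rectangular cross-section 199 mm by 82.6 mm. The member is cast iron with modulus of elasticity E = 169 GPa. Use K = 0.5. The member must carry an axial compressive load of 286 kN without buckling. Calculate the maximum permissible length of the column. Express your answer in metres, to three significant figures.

L_max ≈ 14.8 m

Buckling occurs about the weak axis: I_min = h·b³/12 with b = 82.6 mm (the shorter side).
I_min = 199×82.6³/12 = 9.346×10^6 mm⁴
I = 9.346×10^-6 m⁴
At the buckling limit P_cr = P = 2.860×10^5 N
From P_cr = π²EI/(K·L)²:  L = (1/K)·√(π²EI/P_cr) = (1/0.5)·√(π²×1.69×10^11×9.346×10^-6/2.860×10^5)
L = 14.8 m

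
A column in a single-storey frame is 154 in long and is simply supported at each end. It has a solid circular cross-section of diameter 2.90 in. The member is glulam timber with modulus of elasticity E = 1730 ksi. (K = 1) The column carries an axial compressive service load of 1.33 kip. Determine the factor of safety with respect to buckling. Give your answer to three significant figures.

n ≈ 1.88

I = πd⁴/64 = π×2.90⁴/64 = 3.472 in⁴
Effective length L_e = K·L = 1 × 154 = 154.0 in
P_cr = π²EI / L_e² = π² × 1730×10³ × 3.472 / 154.0² = 2.500×10^3 lb
Factor of safety n = P_cr / P = 2.4996 / 1.33 = 1.88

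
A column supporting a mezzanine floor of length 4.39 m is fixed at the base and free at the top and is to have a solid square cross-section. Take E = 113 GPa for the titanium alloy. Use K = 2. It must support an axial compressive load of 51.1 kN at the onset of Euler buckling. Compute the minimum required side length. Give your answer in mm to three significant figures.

a ≈ 80.7 mm

L_e = K·L = 2 × 4.39 = 8.780 m
Required I = P_cr·L_e²/(π²E) = 5.110×10^4 × 8.780² / (π² × 1.13×10^11) = 3.532×10^-6 m⁴
I_req = 3.532×10^6 mm⁴
Solid square: I = a⁴/12  ⇒  a = (12I)^(1/4) = (12×3.532×10^6)^(1/4) = 80.7 mm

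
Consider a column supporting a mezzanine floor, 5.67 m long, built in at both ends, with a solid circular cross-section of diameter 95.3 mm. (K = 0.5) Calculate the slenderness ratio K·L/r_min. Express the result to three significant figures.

λ ≈ 119

For a solid circle r = d/4 = 95.3/4 = 23.82 mm
L_e = K·L = 0.5 × 5.67 m = 2.835 m = 2835.0 mm
λ = L_e / r_min = 2835.0 / 23.82 = 119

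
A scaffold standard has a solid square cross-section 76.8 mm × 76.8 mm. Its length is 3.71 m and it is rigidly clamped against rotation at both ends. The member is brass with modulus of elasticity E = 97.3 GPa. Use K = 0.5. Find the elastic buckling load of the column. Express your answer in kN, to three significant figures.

I = a⁴/12 = 76.8⁴/12 = 2.899×10^6 mm⁴
I = 2.899×10^6 mm⁴ = 2.899×10^-6 m⁴
Effective length L_e = K·L = 0.5 × 3.71 = 1.855 m
P_cr = π²EI / L_e² = π² × 97.3×10⁹ × 2.899×10^-6 / 1.855² = 8.091×10^5 N

P_cr ≈ 809 kN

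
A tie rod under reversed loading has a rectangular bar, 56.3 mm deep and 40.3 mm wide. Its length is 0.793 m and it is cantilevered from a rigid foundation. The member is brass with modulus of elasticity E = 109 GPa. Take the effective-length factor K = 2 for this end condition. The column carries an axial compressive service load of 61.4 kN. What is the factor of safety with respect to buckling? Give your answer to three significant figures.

Buckling occurs about the weak axis: I_min = h·b³/12 with b = 40.3 mm (the shorter side).
I_min = 56.3×40.3³/12 = 3.071×10^5 mm⁴
I = 3.071×10^5 mm⁴ = 3.071×10^-7 m⁴
Effective length L_e = K·L = 2 × 0.793 = 1.586 m
P_cr = π²EI / L_e² = π² × 109×10⁹ × 3.071×10^-7 / 1.586² = 1.313×10^5 N
Factor of safety n = P_cr / P = 131.33 / 61.4 = 2.14

n ≈ 2.14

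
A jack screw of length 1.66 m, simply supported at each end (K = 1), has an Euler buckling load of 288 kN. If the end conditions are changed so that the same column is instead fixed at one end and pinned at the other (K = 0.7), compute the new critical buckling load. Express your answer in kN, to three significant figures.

P_cr ≈ 588 kN

P_cr ∝ 1/K², so P_cr,new = P_cr,old × (K_old/K_new)² = 288 × (1/0.7)²
= 288 × 2.041 = 588 kN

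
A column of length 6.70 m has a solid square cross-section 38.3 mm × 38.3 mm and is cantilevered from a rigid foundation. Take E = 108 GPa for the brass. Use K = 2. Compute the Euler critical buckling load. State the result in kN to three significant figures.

P_cr ≈ 1.06 kN

I = a⁴/12 = 38.3⁴/12 = 1.793×10^5 mm⁴
I = 1.793×10^5 mm⁴ = 1.793×10^-7 m⁴
Effective length L_e = K·L = 2 × 6.70 = 13.40 m
P_cr = π²EI / L_e² = π² × 108×10⁹ × 1.793×10^-7 / 13.40² = 1.064×10^3 N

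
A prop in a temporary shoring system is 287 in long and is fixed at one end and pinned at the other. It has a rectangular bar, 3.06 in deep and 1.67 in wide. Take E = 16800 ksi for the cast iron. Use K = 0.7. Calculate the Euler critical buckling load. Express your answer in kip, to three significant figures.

P_cr ≈ 4.88 kip

Buckling occurs about the weak axis: I_min = h·b³/12 with b = 1.67 in (the shorter side).
I_min = 3.06×1.67³/12 = 1.188 in⁴
Effective length L_e = K·L = 0.7 × 287 = 200.9 in
P_cr = π²EI / L_e² = π² × 16800×10³ × 1.188 / 200.9² = 4.879×10^3 lb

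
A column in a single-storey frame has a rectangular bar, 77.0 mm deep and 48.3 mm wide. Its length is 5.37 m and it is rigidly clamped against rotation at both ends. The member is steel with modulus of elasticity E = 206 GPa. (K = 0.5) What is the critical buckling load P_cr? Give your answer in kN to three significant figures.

P_cr ≈ 204 kN

Buckling occurs about the weak axis: I_min = h·b³/12 with b = 48.3 mm (the shorter side).
I_min = 77.0×48.3³/12 = 7.230×10^5 mm⁴
I = 7.230×10^5 mm⁴ = 7.230×10^-7 m⁴
Effective length L_e = K·L = 0.5 × 5.37 = 2.685 m
P_cr = π²EI / L_e² = π² × 206×10⁹ × 7.230×10^-7 / 2.685² = 2.039×10^5 N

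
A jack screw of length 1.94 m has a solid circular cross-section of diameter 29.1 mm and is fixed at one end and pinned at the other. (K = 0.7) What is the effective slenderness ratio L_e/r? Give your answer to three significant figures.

I = πd⁴/64 = π×29.1⁴/64 = 3.520×10^4 mm⁴
A = 665.1 mm²;  r_min = √(I/A) = √(3.520×10^4/665.1) = 7.275 mm
L_e = K·L = 0.7 × 1.94 m = 1.358 m = 1358.0 mm
λ = L_e / r_min = 1358.0 / 7.275 = 187

λ ≈ 187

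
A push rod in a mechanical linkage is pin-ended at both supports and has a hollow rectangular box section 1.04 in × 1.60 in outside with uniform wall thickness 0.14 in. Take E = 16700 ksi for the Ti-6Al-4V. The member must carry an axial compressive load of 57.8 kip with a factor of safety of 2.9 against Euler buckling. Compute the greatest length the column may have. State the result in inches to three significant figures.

L_max ≈ 10.0 in

Inner dimensions: h_i = 1.60 − 2×0.14 = 1.320 in, b_i = 1.04 − 2×0.14 = 0.7600 in
Weak-axis I_min = (h_o·b_o³ − h_i·b_i³)/12 with b_o = 1.04, b_i = 0.7600 in (shorter outer/inner sides).
I_min = (1.60×1.04³ − 1.320×0.7600³)/12 = 0.1017 in⁴
Required critical load P_cr = n·P = 2.9 × 57.8 = 167.6 kip = 1.676×10^5 lb
From P_cr = π²EI/(K·L)²:  L = (1/K)·√(π²EI/P_cr) = (1/1)·√(π²×1.67×10^7×0.1017/1.676×10^5)
L = 10.0 in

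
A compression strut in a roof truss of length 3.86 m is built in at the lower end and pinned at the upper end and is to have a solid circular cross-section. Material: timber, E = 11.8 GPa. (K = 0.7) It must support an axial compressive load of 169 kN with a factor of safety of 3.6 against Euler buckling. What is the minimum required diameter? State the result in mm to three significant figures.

Required P_cr = n·P = 3.6 × 169 = 608.4 kN
L_e = K·L = 0.7 × 3.86 = 2.702 m
Required I = P_cr·L_e²/(π²E) = 6.084×10^5 × 2.702² / (π² × 1.18×10^10) = 3.814×10^-5 m⁴
I_req = 3.814×10^7 mm⁴
Solid circle: I = πd⁴/64  ⇒  d = (64I/π)^(1/4) = (64×3.814×10^7/π)^(1/4) = 167 mm

d ≈ 167 mm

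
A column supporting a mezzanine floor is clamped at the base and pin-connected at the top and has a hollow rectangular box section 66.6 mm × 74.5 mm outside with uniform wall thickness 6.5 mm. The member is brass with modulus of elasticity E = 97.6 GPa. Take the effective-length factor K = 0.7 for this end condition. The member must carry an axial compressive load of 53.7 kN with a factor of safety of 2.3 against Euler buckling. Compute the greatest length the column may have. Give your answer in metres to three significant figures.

Inner dimensions: h_i = 74.5 − 2×6.5 = 61.50 mm, b_i = 66.6 − 2×6.5 = 53.60 mm
Weak-axis I_min = (h_o·b_o³ − h_i·b_i³)/12 with b_o = 66.6, b_i = 53.60 mm (shorter outer/inner sides).
I_min = (74.5×66.6³ − 61.50×53.60³)/12 = 1.045×10^6 mm⁴
I = 1.045×10^-6 m⁴
Required critical load P_cr = n·P = 2.3 × 53.7 = 123.5 kN = 1.235×10^5 N
From P_cr = π²EI/(K·L)²:  L = (1/K)·√(π²EI/P_cr) = (1/0.7)·√(π²×9.76×10^10×1.045×10^-6/1.235×10^5)
L = 4.08 m

L_max ≈ 4.08 m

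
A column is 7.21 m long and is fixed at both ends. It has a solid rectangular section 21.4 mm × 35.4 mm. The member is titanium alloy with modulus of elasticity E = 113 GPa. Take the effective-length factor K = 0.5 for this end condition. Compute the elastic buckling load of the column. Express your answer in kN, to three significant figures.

Buckling occurs about the weak axis: I_min = h·b³/12 with b = 21.4 mm (the shorter side).
I_min = 35.4×21.4³/12 = 2.891×10^4 mm⁴
I = 2.891×10^4 mm⁴ = 2.891×10^-8 m⁴
Effective length L_e = K·L = 0.5 × 7.21 = 3.605 m
P_cr = π²EI / L_e² = π² × 113×10⁹ × 2.891×10^-8 / 3.605² = 2.481×10^3 N

P_cr ≈ 2.48 kN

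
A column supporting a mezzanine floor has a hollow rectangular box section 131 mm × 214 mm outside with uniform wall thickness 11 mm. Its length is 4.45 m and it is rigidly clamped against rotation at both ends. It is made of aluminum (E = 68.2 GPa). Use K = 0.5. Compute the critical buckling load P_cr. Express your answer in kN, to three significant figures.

Inner dimensions: h_i = 214 − 2×11 = 192.0 mm, b_i = 131 − 2×11 = 109.0 mm
Weak-axis I_min = (h_o·b_o³ − h_i·b_i³)/12 with b_o = 131, b_i = 109.0 mm (shorter outer/inner sides).
I_min = (214×131³ − 192.0×109.0³)/12 = 1.937×10^7 mm⁴
I = 1.937×10^7 mm⁴ = 1.937×10^-5 m⁴
Effective length L_e = K·L = 0.5 × 4.45 = 2.225 m
P_cr = π²EI / L_e² = π² × 68.2×10⁹ × 1.937×10^-5 / 2.225² = 2.634×10^6 N

P_cr ≈ 2630 kN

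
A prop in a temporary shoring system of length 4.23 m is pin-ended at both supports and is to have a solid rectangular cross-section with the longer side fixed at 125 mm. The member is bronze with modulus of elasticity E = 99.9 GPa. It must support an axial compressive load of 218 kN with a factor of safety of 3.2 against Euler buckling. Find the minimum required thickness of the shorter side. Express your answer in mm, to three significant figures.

Required P_cr = n·P = 3.2 × 218 = 697.6 kN
L_e = K·L = 1 × 4.23 = 4.230 m
Required I = P_cr·L_e²/(π²E) = 6.976×10^5 × 4.230² / (π² × 9.99×10^10) = 1.266×10^-5 m⁴
I_req = 1.266×10^7 mm⁴
Rectangle, weak axis: I_min = h·b³/12 with h = 125 mm fixed  ⇒  b = (12I/h)^(1/3) = 107 mm

b ≈ 107 mm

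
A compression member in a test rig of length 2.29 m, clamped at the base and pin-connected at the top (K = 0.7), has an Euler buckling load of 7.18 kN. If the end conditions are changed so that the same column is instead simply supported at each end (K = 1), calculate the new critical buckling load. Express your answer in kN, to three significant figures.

P_cr ≈ 3.52 kN

P_cr ∝ 1/K², so P_cr,new = P_cr,old × (K_old/K_new)² = 7.18 × (0.7/1)²
= 7.18 × 0.4900 = 3.52 kN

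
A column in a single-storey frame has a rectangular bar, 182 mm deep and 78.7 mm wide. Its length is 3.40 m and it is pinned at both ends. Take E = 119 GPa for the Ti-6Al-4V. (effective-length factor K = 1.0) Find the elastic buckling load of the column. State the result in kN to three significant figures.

Buckling occurs about the weak axis: I_min = h·b³/12 with b = 78.7 mm (the shorter side).
I_min = 182×78.7³/12 = 7.393×10^6 mm⁴
I = 7.393×10^6 mm⁴ = 7.393×10^-6 m⁴
Effective length L_e = K·L = 1 × 3.40 = 3.400 m
P_cr = π²EI / L_e² = π² × 119×10⁹ × 7.393×10^-6 / 3.400² = 7.511×10^5 N

P_cr ≈ 751 kN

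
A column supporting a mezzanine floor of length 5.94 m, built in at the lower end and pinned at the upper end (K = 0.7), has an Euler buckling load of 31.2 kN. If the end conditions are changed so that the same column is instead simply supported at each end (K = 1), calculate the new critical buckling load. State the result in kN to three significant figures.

P_cr ≈ 15.3 kN

P_cr ∝ 1/K², so P_cr,new = P_cr,old × (K_old/K_new)² = 31.2 × (0.7/1)²
= 31.2 × 0.4900 = 15.3 kN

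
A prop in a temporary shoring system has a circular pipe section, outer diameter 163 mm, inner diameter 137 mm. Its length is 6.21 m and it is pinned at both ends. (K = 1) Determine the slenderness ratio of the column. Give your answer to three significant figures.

d_o = 163 mm, d_i = 137 mm
I = π(d_o⁴ − d_i⁴)/64 = π(163⁴ − 137.0⁴)/64 = 1.736×10^7 mm⁴
A = 6.126×10^3 mm²;  r_min = √(I/A) = √(1.736×10^7/6.126×10^3) = 53.23 mm
L_e = K·L = 1 × 6.21 m = 6.210 m = 6210.0 mm
λ = L_e / r_min = 6210.0 / 53.23 = 117

λ ≈ 117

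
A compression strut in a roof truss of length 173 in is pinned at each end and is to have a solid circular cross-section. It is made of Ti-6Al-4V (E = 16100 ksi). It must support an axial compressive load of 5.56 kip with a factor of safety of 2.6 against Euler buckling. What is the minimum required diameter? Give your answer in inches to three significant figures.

d ≈ 2.73 in

Required P_cr = n·P = 2.6 × 5.56 = 14.46 kip
L_e = K·L = 1 × 173 = 173.0 in
Required I = P_cr·L_e²/(π²E) = 1.446×10^4 × 173.0² / (π² × 1.61×10^7) = 2.723 in⁴
Solid circle: I = πd⁴/64  ⇒  d = (64I/π)^(1/4) = (64×2.723/π)^(1/4) = 2.73 in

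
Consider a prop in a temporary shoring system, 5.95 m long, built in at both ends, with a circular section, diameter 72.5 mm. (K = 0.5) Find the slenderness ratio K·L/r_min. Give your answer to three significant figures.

λ ≈ 164

For a solid circle r = d/4 = 72.5/4 = 18.12 mm
L_e = K·L = 0.5 × 5.95 m = 2.975 m = 2975.0 mm
λ = L_e / r_min = 2975.0 / 18.12 = 164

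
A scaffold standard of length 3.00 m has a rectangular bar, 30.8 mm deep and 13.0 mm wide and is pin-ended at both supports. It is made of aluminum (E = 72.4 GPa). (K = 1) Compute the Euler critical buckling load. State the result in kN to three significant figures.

P_cr ≈ 0.448 kN

Buckling occurs about the weak axis: I_min = h·b³/12 with b = 13.0 mm (the shorter side).
I_min = 30.8×13.0³/12 = 5.639×10^3 mm⁴
I = 5.639×10^3 mm⁴ = 5.639×10^-9 m⁴
Effective length L_e = K·L = 1 × 3.00 = 3.000 m
P_cr = π²EI / L_e² = π² × 72.4×10⁹ × 5.639×10^-9 / 3.000² = 447.7 N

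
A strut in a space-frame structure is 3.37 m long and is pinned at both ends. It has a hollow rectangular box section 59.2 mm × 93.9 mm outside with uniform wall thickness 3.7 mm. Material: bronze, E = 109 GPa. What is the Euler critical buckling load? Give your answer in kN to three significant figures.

Inner dimensions: h_i = 93.9 − 2×3.7 = 86.50 mm, b_i = 59.2 − 2×3.7 = 51.80 mm
Weak-axis I_min = (h_o·b_o³ − h_i·b_i³)/12 with b_o = 59.2, b_i = 51.80 mm (shorter outer/inner sides).
I_min = (93.9×59.2³ − 86.50×51.80³)/12 = 6.216×10^5 mm⁴
I = 6.216×10^5 mm⁴ = 6.216×10^-7 m⁴
Effective length L_e = K·L = 1 × 3.37 = 3.370 m
P_cr = π²EI / L_e² = π² × 109×10⁹ × 6.216×10^-7 / 3.370² = 5.888×10^4 N

P_cr ≈ 58.9 kN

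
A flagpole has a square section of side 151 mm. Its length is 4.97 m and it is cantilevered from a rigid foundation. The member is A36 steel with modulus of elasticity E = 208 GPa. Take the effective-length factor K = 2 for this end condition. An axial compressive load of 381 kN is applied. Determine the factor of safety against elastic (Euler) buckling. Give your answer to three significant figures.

I = a⁴/12 = 151⁴/12 = 4.332×10^7 mm⁴
I = 4.332×10^7 mm⁴ = 4.332×10^-5 m⁴
Effective length L_e = K·L = 2 × 4.97 = 9.940 m
P_cr = π²EI / L_e² = π² × 208×10⁹ × 4.332×10^-5 / 9.940² = 9.002×10^5 N
Factor of safety n = P_cr / P = 900.15 / 381 = 2.36

n ≈ 2.36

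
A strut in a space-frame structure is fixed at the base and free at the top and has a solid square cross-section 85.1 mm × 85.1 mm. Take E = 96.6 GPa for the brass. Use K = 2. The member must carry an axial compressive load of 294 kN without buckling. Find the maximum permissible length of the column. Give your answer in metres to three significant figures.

L_max ≈ 1.88 m

I = a⁴/12 = 85.1⁴/12 = 4.371×10^6 mm⁴
I = 4.371×10^-6 m⁴
At the buckling limit P_cr = P = 2.940×10^5 N
From P_cr = π²EI/(K·L)²:  L = (1/K)·√(π²EI/P_cr) = (1/2)·√(π²×9.66×10^10×4.371×10^-6/2.940×10^5)
L = 1.88 m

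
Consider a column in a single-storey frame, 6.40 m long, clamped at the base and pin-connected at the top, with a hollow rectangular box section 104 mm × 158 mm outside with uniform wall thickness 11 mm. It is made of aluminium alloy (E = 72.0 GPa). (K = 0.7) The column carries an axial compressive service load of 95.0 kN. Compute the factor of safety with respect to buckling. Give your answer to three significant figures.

Inner dimensions: h_i = 158 − 2×11 = 136.0 mm, b_i = 104 − 2×11 = 82.00 mm
Weak-axis I_min = (h_o·b_o³ − h_i·b_i³)/12 with b_o = 104, b_i = 82.00 mm (shorter outer/inner sides).
I_min = (158×104³ − 136.0×82.00³)/12 = 8.562×10^6 mm⁴
I = 8.562×10^6 mm⁴ = 8.562×10^-6 m⁴
Effective length L_e = K·L = 0.7 × 6.40 = 4.480 m
P_cr = π²EI / L_e² = π² × 72.0×10⁹ × 8.562×10^-6 / 4.480² = 3.031×10^5 N
Factor of safety n = P_cr / P = 303.14 / 95.0 = 3.19

n ≈ 3.19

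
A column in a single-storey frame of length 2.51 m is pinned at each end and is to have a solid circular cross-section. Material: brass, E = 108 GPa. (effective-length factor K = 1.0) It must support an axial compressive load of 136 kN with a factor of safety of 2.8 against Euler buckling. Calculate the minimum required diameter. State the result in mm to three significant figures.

Required P_cr = n·P = 2.8 × 136 = 380.8 kN
L_e = K·L = 1 × 2.51 = 2.510 m
Required I = P_cr·L_e²/(π²E) = 3.808×10^5 × 2.510² / (π² × 1.08×10^11) = 2.251×10^-6 m⁴
I_req = 2.251×10^6 mm⁴
Solid circle: I = πd⁴/64  ⇒  d = (64I/π)^(1/4) = (64×2.251×10^6/π)^(1/4) = 82.3 mm

d ≈ 82.3 mm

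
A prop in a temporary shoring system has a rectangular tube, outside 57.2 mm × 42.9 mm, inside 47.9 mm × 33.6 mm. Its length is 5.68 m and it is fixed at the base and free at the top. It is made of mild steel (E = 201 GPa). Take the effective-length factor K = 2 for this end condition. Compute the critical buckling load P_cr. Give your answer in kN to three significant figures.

Weak-axis I_min = (h_o·b_o³ − h_i·b_i³)/12 with b_o = 42.9, b_i = 33.60 mm (shorter outer/inner sides).
I_min = (57.2×42.9³ − 47.90×33.60³)/12 = 2.249×10^5 mm⁴
I = 2.249×10^5 mm⁴ = 2.249×10^-7 m⁴
Effective length L_e = K·L = 2 × 5.68 = 11.36 m
P_cr = π²EI / L_e² = π² × 201×10⁹ × 2.249×10^-7 / 11.36² = 3.458×10^3 N

P_cr ≈ 3.46 kN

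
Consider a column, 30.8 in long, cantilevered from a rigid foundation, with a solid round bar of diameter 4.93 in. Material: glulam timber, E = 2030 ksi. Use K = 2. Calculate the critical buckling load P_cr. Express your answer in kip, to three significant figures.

P_cr ≈ 153 kip

I = πd⁴/64 = π×4.93⁴/64 = 29.00 in⁴
Effective length L_e = K·L = 2 × 30.8 = 61.60 in
P_cr = π²EI / L_e² = π² × 2030×10³ × 29.00 / 61.60² = 1.531×10^5 lb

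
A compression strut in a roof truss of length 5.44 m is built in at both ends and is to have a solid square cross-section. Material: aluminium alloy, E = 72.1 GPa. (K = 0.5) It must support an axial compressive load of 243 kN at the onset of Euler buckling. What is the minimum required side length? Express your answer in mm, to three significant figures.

a ≈ 74.2 mm

L_e = K·L = 0.5 × 5.44 = 2.720 m
Required I = P_cr·L_e²/(π²E) = 2.430×10^5 × 2.720² / (π² × 7.21×10^10) = 2.526×10^-6 m⁴
I_req = 2.526×10^6 mm⁴
Solid square: I = a⁴/12  ⇒  a = (12I)^(1/4) = (12×2.526×10^6)^(1/4) = 74.2 mm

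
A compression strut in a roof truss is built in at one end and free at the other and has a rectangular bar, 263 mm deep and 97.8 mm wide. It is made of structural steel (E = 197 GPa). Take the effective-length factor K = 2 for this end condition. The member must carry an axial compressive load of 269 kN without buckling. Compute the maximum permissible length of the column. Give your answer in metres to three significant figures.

L_max ≈ 6.09 m

Buckling occurs about the weak axis: I_min = h·b³/12 with b = 97.8 mm (the shorter side).
I_min = 263×97.8³/12 = 2.050×10^7 mm⁴
I = 2.050×10^-5 m⁴
At the buckling limit P_cr = P = 2.690×10^5 N
From P_cr = π²EI/(K·L)²:  L = (1/K)·√(π²EI/P_cr) = (1/2)·√(π²×1.97×10^11×2.050×10^-5/2.690×10^5)
L = 6.09 m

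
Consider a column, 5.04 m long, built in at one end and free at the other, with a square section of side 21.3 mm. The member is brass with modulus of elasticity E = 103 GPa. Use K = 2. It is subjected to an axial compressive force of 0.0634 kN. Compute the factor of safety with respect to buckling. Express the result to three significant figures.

n ≈ 2.71

I = a⁴/12 = 21.3⁴/12 = 1.715×10^4 mm⁴
I = 1.715×10^4 mm⁴ = 1.715×10^-8 m⁴
Effective length L_e = K·L = 2 × 5.04 = 10.08 m
P_cr = π²EI / L_e² = π² × 103×10⁹ × 1.715×10^-8 / 10.08² = 171.6 N
Factor of safety n = P_cr / P = 0.17161 / 0.0634 = 2.71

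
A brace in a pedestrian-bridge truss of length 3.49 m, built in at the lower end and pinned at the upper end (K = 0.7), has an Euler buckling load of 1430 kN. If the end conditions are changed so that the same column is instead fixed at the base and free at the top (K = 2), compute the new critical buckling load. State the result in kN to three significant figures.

P_cr ≈ 175 kN

P_cr ∝ 1/K², so P_cr,new = P_cr,old × (K_old/K_new)² = 1430 × (0.7/2)²
= 1430 × 0.1225 = 175 kN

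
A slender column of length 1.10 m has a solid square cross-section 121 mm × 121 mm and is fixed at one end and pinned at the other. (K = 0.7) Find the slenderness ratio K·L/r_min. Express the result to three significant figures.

λ ≈ 22.0

I = a⁴/12 = 121⁴/12 = 1.786×10^7 mm⁴
A = 1.464×10^4 mm²;  r_min = √(I/A) = √(1.786×10^7/1.464×10^4) = 34.93 mm
L_e = K·L = 0.7 × 1.10 m = 0.7700 m = 770.00 mm
λ = L_e / r_min = 770.00 / 34.93 = 22.0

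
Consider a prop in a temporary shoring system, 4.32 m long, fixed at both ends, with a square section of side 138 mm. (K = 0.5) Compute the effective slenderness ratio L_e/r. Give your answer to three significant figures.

For a square r = a/√12 = 138/√12 = 39.84 mm
L_e = K·L = 0.5 × 4.32 m = 2.160 m = 2160.0 mm
λ = L_e / r_min = 2160.0 / 39.84 = 54.2

λ ≈ 54.2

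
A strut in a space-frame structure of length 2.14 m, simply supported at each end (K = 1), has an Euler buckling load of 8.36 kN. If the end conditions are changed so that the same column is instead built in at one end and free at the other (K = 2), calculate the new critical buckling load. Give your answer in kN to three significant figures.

P_cr ≈ 2.09 kN

P_cr ∝ 1/K², so P_cr,new = P_cr,old × (K_old/K_new)² = 8.36 × (1/2)²
= 8.36 × 0.2500 = 2.09 kN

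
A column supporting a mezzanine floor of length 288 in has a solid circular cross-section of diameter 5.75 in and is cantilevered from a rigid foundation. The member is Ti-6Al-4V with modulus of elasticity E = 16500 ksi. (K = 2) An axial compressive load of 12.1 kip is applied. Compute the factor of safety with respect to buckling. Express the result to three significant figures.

n ≈ 2.18

I = πd⁴/64 = π×5.75⁴/64 = 53.66 in⁴
Effective length L_e = K·L = 2 × 288 = 576.0 in
P_cr = π²EI / L_e² = π² × 16500×10³ × 53.66 / 576.0² = 2.634×10^4 lb
Factor of safety n = P_cr / P = 26.338 / 12.1 = 2.18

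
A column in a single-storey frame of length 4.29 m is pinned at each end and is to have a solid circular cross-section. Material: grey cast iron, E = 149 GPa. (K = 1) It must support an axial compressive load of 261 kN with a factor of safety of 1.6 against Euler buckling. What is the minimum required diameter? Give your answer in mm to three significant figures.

d ≈ 102 mm

Required P_cr = n·P = 1.6 × 261 = 417.6 kN
L_e = K·L = 1 × 4.29 = 4.290 m
Required I = P_cr·L_e²/(π²E) = 4.176×10^5 × 4.290² / (π² × 1.49×10^11) = 5.226×10^-6 m⁴
I_req = 5.226×10^6 mm⁴
Solid circle: I = πd⁴/64  ⇒  d = (64I/π)^(1/4) = (64×5.226×10^6/π)^(1/4) = 102 mm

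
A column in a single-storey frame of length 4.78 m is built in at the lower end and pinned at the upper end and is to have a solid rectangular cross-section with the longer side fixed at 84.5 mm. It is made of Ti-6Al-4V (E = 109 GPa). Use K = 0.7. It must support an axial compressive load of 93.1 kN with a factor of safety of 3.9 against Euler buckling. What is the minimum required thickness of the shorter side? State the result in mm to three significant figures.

Required P_cr = n·P = 3.9 × 93.1 = 363.1 kN
L_e = K·L = 0.7 × 4.78 = 3.346 m
Required I = P_cr·L_e²/(π²E) = 3.631×10^5 × 3.346² / (π² × 1.09×10^11) = 3.779×10^-6 m⁴
I_req = 3.779×10^6 mm⁴
Rectangle, weak axis: I_min = h·b³/12 with h = 84.5 mm fixed  ⇒  b = (12I/h)^(1/3) = 81.3 mm

b ≈ 81.3 mm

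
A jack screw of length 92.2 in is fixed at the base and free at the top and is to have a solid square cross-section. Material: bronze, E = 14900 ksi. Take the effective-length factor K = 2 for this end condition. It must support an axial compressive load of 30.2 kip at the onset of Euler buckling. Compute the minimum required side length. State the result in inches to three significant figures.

a ≈ 3.03 in

L_e = K·L = 2 × 92.2 = 184.4 in
Required I = P_cr·L_e²/(π²E) = 3.020×10^4 × 184.4² / (π² × 1.49×10^7) = 6.983 in⁴
Solid square: I = a⁴/12  ⇒  a = (12I)^(1/4) = (12×6.983)^(1/4) = 3.03 in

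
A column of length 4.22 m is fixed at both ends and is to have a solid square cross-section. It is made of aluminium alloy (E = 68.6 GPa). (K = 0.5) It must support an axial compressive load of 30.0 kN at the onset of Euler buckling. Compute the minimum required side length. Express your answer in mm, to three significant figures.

L_e = K·L = 0.5 × 4.22 = 2.110 m
Required I = P_cr·L_e²/(π²E) = 3.000×10^4 × 2.110² / (π² × 6.86×10^10) = 1.973×10^-7 m⁴
I_req = 1.973×10^5 mm⁴
Solid square: I = a⁴/12  ⇒  a = (12I)^(1/4) = (12×1.973×10^5)^(1/4) = 39.2 mm

a ≈ 39.2 mm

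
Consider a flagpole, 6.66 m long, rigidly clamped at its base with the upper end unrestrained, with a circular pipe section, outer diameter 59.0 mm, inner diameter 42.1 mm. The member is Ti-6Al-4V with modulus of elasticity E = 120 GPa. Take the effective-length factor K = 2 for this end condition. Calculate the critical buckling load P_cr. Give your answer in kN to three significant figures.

d_o = 59.0 mm, d_i = 42.1 mm
I = π(d_o⁴ − d_i⁴)/64 = π(59.0⁴ − 42.10⁴)/64 = 4.406×10^5 mm⁴
I = 4.406×10^5 mm⁴ = 4.406×10^-7 m⁴
Effective length L_e = K·L = 2 × 6.66 = 13.32 m
P_cr = π²EI / L_e² = π² × 120×10⁹ × 4.406×10^-7 / 13.32² = 2.941×10^3 N

P_cr ≈ 2.94 kN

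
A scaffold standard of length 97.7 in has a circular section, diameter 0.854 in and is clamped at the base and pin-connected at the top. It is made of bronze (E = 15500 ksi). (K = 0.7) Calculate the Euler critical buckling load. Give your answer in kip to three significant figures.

P_cr ≈ 0.854 kip

I = πd⁴/64 = π×0.854⁴/64 = 2.611×10^-2 in⁴
Effective length L_e = K·L = 0.7 × 97.7 = 68.39 in
P_cr = π²EI / L_e² = π² × 15500×10³ × 2.611×10^-2 / 68.39² = 854.0 lb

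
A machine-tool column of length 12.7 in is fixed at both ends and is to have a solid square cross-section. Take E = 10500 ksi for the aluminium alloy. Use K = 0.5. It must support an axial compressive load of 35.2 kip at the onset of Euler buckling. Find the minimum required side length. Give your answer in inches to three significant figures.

L_e = K·L = 0.5 × 12.7 = 6.350 in
Required I = P_cr·L_e²/(π²E) = 3.520×10^4 × 6.350² / (π² × 1.05×10^7) = 1.370×10^-2 in⁴
Solid square: I = a⁴/12  ⇒  a = (12I)^(1/4) = (12×1.370×10^-2)^(1/4) = 0.637 in

a ≈ 0.637 in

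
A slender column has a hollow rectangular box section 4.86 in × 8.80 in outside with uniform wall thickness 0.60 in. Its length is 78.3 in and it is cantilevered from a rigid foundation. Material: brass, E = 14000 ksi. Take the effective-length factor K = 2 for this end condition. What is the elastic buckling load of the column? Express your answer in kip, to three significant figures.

P_cr ≈ 299 kip

Inner dimensions: h_i = 8.80 − 2×0.60 = 7.600 in, b_i = 4.86 − 2×0.60 = 3.660 in
Weak-axis I_min = (h_o·b_o³ − h_i·b_i³)/12 with b_o = 4.86, b_i = 3.660 in (shorter outer/inner sides).
I_min = (8.80×4.86³ − 7.600×3.660³)/12 = 53.13 in⁴
Effective length L_e = K·L = 2 × 78.3 = 156.6 in
P_cr = π²EI / L_e² = π² × 14000×10³ × 53.13 / 156.6² = 2.993×10^5 lb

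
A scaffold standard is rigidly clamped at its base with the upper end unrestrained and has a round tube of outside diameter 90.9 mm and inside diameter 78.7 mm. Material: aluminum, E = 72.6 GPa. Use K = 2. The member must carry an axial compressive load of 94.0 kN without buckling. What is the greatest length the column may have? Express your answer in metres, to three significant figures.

L_max ≈ 1.67 m

d_o = 90.9 mm, d_i = 78.7 mm
I = π(d_o⁴ − d_i⁴)/64 = π(90.9⁴ − 78.70⁴)/64 = 1.468×10^6 mm⁴
I = 1.468×10^-6 m⁴
At the buckling limit P_cr = P = 9.400×10^4 N
From P_cr = π²EI/(K·L)²:  L = (1/K)·√(π²EI/P_cr) = (1/2)·√(π²×7.26×10^10×1.468×10^-6/9.400×10^4)
L = 1.67 m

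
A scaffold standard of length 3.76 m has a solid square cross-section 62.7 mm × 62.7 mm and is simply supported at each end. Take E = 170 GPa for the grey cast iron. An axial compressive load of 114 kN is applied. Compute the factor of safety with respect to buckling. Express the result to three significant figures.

n ≈ 1.34

I = a⁴/12 = 62.7⁴/12 = 1.288×10^6 mm⁴
I = 1.288×10^6 mm⁴ = 1.288×10^-6 m⁴
Effective length L_e = K·L = 1 × 3.76 = 3.760 m
P_cr = π²EI / L_e² = π² × 170×10⁹ × 1.288×10^-6 / 3.760² = 1.528×10^5 N
Factor of safety n = P_cr / P = 152.85 / 114 = 1.34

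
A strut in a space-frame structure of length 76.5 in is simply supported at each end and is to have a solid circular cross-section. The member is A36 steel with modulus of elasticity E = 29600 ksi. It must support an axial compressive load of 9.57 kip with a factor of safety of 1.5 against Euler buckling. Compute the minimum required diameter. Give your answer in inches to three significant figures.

d ≈ 1.56 in

Required P_cr = n·P = 1.5 × 9.57 = 14.36 kip
L_e = K·L = 1 × 76.5 = 76.50 in
Required I = P_cr·L_e²/(π²E) = 1.435×10^4 × 76.50² / (π² × 2.96×10^7) = 0.2876 in⁴
Solid circle: I = πd⁴/64  ⇒  d = (64I/π)^(1/4) = (64×0.2876/π)^(1/4) = 1.56 in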